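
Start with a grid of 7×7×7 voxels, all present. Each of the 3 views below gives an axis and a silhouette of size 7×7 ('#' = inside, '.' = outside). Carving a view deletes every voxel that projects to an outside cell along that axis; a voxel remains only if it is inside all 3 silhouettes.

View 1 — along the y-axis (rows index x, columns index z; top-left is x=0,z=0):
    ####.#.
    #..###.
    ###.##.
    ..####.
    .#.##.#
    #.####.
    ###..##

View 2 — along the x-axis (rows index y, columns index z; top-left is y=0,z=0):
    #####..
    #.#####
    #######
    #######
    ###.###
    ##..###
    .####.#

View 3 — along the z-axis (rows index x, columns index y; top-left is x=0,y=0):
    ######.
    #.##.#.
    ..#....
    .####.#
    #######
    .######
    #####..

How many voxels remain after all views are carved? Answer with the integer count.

voxel count = 133

full grid |V| = 343
V1 y: intersect with XZ mask (32 set) -- 224 left
V2 x: intersect with YZ mask (41 set) -- 186 left
V3 z: intersect with XY mask (34 set) -- 133 left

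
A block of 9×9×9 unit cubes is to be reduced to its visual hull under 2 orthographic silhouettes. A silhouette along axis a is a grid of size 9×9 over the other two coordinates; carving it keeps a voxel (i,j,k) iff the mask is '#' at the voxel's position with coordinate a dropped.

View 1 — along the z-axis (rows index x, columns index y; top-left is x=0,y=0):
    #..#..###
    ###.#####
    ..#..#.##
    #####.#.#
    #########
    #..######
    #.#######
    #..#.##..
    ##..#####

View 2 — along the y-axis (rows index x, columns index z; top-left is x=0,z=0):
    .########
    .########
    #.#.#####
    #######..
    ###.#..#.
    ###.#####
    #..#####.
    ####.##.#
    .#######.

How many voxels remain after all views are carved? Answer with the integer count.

remaining voxels: 407

full grid |V| = 729
carve view 1 (along z, XY-mask fill 59/81): 531 voxels remain
carve view 2 (along y, XZ-mask fill 63/81): 407 voxels remain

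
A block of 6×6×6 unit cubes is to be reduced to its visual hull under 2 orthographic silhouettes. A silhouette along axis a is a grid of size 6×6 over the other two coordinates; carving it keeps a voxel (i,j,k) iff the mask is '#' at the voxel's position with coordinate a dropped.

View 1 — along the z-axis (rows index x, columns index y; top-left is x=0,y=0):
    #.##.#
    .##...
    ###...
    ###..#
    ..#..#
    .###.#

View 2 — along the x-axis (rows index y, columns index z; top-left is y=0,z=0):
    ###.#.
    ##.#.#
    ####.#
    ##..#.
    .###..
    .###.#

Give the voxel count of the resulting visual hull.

full grid |V| = 216
  1. axis=2 (XY plane), |mask|=19  ⇒  voxels=114
  2. axis=0 (YZ plane), |mask|=23  ⇒  voxels=80

voxel count = 80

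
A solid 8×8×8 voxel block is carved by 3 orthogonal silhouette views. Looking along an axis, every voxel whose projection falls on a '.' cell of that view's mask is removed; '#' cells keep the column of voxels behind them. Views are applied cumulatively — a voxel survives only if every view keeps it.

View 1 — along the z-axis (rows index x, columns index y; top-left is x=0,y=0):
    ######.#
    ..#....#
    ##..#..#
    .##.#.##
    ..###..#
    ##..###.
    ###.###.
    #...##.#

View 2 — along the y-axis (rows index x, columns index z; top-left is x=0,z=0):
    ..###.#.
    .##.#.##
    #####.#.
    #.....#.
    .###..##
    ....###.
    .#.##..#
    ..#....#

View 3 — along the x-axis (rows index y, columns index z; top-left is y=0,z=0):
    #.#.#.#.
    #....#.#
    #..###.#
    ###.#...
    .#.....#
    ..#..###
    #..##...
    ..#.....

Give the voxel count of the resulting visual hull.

voxel count = 51

before carving: 512 voxels (8×8×8)
  1. axis=2 (XY plane), |mask|=37  ⇒  voxels=296
  2. axis=1 (XZ plane), |mask|=31  ⇒  voxels=139
  3. axis=0 (YZ plane), |mask|=26  ⇒  voxels=51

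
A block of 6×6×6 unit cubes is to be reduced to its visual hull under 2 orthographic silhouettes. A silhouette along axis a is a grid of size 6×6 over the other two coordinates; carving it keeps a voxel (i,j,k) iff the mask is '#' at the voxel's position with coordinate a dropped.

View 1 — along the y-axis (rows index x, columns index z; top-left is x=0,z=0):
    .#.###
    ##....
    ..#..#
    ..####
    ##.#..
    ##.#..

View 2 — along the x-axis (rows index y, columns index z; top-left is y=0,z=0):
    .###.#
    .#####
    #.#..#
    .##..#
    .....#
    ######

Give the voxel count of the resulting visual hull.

full grid |V| = 216
V1 y: intersect with XZ mask (18 set) -- 108 left
V2 x: intersect with YZ mask (22 set) -- 66 left

|visual hull| = 66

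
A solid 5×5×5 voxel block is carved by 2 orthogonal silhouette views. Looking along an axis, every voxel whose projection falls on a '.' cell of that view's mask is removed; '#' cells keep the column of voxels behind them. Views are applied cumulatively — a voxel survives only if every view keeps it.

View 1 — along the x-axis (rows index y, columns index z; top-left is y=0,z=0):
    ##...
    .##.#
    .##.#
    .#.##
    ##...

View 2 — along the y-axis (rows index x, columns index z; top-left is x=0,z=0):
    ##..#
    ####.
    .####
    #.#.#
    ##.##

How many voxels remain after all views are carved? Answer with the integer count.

49 voxels

initial block: 5^3 = 125
carve view 1 (along x, YZ-mask fill 13/25): 65 voxels remain
carve view 2 (along y, XZ-mask fill 18/25): 49 voxels remain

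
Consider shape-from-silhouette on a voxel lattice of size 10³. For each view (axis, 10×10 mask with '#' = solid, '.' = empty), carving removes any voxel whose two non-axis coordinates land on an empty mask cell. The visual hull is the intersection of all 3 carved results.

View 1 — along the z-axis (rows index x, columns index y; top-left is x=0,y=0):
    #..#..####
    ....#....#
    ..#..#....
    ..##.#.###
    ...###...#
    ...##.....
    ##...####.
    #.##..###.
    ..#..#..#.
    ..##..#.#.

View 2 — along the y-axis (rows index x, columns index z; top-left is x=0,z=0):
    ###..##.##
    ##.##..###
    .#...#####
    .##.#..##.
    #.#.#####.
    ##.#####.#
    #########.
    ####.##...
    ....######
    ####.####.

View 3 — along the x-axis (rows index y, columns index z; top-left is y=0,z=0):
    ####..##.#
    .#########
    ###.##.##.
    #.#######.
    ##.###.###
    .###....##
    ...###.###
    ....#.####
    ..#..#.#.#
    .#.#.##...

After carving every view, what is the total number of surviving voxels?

163 voxels

before carving: 1000 voxels (10×10×10)
V1 z: intersect with XY mask (41 set) -- 410 left
V2 y: intersect with XZ mask (69 set) -- 282 left
V3 x: intersect with YZ mask (63 set) -- 163 left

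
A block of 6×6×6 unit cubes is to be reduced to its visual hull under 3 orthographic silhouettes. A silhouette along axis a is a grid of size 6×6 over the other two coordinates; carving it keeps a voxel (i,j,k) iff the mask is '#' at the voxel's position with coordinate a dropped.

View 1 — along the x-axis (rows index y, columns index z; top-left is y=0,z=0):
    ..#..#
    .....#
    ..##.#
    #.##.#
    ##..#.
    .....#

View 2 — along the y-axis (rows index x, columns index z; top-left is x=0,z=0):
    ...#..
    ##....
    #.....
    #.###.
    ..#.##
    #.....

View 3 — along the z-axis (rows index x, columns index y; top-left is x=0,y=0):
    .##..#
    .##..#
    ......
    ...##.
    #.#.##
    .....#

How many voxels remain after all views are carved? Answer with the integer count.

12 voxels

start: 6×6×6 = 216 voxels
V1 x: intersect with YZ mask (14 set) -- 84 left
V2 y: intersect with XZ mask (12 set) -- 26 left
V3 z: intersect with XY mask (13 set) -- 12 left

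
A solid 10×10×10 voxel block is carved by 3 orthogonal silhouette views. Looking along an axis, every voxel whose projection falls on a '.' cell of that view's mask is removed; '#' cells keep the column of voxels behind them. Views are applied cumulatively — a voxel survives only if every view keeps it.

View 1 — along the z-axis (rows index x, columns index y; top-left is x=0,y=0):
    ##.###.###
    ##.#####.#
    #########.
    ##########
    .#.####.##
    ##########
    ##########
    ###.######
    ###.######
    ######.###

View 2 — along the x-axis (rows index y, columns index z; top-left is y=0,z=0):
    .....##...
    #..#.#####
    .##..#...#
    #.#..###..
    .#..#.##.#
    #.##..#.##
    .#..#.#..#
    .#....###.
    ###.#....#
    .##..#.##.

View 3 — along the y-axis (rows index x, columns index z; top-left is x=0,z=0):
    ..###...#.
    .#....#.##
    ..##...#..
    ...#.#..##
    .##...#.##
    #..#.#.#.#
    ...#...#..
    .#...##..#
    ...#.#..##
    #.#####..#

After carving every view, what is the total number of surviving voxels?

175 voxels

start: 10×10×10 = 1000 voxels
carve view 1 (along z, XY-mask fill 89/100): 890 voxels remain
carve view 2 (along x, YZ-mask fill 47/100): 424 voxels remain
carve view 3 (along y, XZ-mask fill 42/100): 175 voxels remain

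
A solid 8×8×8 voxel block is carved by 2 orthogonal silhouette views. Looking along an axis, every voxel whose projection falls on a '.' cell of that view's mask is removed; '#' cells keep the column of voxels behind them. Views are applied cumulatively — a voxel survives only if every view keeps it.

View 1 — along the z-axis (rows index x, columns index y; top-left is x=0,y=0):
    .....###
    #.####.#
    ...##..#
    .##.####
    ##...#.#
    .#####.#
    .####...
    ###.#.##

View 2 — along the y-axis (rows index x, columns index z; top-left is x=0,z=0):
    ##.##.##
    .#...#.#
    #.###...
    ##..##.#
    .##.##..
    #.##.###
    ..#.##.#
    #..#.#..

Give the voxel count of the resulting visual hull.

voxel count = 164

initial block: 8^3 = 512
  1. axis=2 (XY plane), |mask|=38  ⇒  voxels=304
  2. axis=1 (XZ plane), |mask|=35  ⇒  voxels=164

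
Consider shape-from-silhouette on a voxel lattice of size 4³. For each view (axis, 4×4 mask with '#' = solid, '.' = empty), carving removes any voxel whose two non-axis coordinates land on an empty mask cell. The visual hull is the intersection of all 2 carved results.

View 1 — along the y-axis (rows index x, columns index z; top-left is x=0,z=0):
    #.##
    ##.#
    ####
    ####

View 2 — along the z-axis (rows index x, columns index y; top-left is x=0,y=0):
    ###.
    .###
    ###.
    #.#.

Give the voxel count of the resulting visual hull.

38 voxels

full grid |V| = 64
after view 1 [y-axis, 14 of 16 cells solid] → remaining = 56
after view 2 [z-axis, 11 of 16 cells solid] → remaining = 38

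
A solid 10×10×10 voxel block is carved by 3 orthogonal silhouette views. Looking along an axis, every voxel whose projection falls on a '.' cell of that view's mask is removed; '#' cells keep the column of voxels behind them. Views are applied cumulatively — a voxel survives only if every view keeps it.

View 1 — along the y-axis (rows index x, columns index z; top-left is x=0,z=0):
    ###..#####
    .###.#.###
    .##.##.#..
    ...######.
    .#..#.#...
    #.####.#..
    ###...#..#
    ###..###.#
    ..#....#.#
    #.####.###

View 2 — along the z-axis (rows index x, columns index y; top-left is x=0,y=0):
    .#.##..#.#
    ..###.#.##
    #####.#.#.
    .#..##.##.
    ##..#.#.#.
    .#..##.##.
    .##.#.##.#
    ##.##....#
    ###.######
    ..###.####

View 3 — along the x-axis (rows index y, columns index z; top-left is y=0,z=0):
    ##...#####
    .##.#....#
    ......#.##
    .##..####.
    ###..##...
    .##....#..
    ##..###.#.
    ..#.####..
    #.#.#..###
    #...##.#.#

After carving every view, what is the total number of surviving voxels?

initial block: 10^3 = 1000
step 1: project along y, AND mask (58/100) → |grid| = 580
step 2: project along z, AND mask (60/100) → |grid| = 340
step 3: project along x, AND mask (50/100) → |grid| = 179

179 voxels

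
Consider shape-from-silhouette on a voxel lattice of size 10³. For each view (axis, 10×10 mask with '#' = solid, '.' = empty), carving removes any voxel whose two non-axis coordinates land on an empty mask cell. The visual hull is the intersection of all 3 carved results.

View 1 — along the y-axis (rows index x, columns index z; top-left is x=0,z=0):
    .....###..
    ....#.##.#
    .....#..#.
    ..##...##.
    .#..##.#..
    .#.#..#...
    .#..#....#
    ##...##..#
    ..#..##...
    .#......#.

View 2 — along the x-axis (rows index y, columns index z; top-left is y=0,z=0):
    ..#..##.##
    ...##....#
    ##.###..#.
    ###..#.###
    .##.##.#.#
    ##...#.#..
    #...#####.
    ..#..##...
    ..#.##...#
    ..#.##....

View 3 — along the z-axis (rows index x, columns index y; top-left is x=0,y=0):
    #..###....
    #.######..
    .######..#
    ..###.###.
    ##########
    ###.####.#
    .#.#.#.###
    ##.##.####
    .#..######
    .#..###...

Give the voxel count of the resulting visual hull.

initial block: 10^3 = 1000
  1. axis=1 (XZ plane), |mask|=33  ⇒  voxels=330
  2. axis=0 (YZ plane), |mask|=47  ⇒  voxels=161
  3. axis=2 (XY plane), |mask|=67  ⇒  voxels=114

remaining voxels: 114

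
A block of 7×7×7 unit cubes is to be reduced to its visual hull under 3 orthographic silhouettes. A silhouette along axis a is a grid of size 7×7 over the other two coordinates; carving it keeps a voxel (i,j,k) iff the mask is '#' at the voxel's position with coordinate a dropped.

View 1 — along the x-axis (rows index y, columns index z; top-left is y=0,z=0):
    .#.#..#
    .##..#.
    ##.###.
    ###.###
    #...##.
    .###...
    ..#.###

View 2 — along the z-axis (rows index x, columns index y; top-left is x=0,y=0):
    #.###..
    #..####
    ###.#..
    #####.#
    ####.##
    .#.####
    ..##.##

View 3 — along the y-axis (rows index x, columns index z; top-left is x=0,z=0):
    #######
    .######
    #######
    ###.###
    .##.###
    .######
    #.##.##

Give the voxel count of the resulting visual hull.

118 voxels

full grid |V| = 343
after view 1 [x-axis, 27 of 49 cells solid] → remaining = 189
after view 2 [z-axis, 34 of 49 cells solid] → remaining = 135
after view 3 [y-axis, 42 of 49 cells solid] → remaining = 118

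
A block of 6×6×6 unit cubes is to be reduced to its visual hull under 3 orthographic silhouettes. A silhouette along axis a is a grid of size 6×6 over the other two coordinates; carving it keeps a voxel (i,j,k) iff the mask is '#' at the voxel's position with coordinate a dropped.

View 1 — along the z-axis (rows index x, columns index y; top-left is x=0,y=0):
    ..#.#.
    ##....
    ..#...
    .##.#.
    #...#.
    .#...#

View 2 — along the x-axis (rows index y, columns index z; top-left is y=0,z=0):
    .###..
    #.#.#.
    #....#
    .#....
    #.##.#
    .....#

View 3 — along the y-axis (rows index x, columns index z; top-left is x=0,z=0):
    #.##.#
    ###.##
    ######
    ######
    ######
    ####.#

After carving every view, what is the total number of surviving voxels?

initial block: 6^3 = 216
[1] z-view keeps 12 columns → grid now 72
[2] x-view keeps 14 columns → grid now 34
[3] y-view keeps 32 columns → grid now 32

remaining voxels: 32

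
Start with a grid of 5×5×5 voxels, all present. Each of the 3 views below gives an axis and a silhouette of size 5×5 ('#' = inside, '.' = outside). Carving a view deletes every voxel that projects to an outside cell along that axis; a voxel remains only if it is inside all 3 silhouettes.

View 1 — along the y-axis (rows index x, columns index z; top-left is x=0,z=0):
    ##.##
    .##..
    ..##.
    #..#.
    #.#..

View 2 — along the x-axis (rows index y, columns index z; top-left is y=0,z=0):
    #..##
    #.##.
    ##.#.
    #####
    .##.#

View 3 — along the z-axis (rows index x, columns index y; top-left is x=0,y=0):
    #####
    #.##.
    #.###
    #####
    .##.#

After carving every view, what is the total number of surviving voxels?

remaining voxels: 34

before carving: 125 voxels (5×5×5)
[1] y-view keeps 12 columns → grid now 60
[2] x-view keeps 17 columns → grid now 42
[3] z-view keeps 20 columns → grid now 34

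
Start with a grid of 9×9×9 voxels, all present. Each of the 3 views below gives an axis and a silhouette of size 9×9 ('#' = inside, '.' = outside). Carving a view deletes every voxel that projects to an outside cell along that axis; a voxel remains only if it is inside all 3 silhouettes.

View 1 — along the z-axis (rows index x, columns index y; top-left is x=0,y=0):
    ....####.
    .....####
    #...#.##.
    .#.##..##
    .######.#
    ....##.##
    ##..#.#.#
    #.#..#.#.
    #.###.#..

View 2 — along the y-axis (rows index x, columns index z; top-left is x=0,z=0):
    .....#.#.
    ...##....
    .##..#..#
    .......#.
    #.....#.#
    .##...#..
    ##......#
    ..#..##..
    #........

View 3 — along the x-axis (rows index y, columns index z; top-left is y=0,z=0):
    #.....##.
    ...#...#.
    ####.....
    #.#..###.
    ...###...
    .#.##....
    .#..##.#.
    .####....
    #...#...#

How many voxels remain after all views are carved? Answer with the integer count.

|visual hull| = 34

initial block: 9^3 = 729
after view 1 [z-axis, 42 of 81 cells solid] → remaining = 378
after view 2 [y-axis, 22 of 81 cells solid] → remaining = 102
after view 3 [x-axis, 31 of 81 cells solid] → remaining = 34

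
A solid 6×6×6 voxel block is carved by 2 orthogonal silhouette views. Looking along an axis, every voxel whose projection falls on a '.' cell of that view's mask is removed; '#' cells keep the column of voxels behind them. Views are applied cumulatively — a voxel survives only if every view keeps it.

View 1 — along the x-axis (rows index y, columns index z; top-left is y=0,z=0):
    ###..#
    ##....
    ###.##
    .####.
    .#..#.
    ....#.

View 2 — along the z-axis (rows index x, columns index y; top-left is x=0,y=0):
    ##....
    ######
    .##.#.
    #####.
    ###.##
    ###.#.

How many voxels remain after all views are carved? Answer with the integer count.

remaining voxels: 77

initial block: 6^3 = 216
[1] x-view keeps 18 columns → grid now 108
[2] z-view keeps 25 columns → grid now 77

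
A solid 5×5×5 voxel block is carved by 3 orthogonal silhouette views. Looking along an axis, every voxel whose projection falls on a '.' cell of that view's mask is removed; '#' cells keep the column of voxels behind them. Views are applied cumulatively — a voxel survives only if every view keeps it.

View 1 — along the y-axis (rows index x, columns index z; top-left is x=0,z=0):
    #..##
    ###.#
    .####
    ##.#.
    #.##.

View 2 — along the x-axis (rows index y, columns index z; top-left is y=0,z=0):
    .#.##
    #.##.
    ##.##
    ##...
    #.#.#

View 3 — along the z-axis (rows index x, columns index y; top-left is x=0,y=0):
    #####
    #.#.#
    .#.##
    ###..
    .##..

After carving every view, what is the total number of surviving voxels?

35 voxels

before carving: 125 voxels (5×5×5)
[1] y-view keeps 17 columns → grid now 85
[2] x-view keeps 15 columns → grid now 52
[3] z-view keeps 16 columns → grid now 35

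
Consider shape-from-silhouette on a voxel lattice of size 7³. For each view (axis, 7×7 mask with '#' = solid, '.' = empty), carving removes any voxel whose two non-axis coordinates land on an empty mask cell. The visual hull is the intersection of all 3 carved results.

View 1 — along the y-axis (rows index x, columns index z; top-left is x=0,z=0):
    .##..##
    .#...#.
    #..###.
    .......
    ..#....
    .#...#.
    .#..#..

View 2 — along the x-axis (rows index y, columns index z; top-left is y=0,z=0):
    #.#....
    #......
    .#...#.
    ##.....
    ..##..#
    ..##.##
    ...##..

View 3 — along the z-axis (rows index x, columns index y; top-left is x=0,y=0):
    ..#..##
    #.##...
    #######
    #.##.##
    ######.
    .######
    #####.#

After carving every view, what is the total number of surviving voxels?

voxel count = 27

full grid |V| = 343
V1 y: intersect with XZ mask (15 set) -- 105 left
V2 x: intersect with YZ mask (16 set) -- 32 left
V3 z: intersect with XY mask (36 set) -- 27 left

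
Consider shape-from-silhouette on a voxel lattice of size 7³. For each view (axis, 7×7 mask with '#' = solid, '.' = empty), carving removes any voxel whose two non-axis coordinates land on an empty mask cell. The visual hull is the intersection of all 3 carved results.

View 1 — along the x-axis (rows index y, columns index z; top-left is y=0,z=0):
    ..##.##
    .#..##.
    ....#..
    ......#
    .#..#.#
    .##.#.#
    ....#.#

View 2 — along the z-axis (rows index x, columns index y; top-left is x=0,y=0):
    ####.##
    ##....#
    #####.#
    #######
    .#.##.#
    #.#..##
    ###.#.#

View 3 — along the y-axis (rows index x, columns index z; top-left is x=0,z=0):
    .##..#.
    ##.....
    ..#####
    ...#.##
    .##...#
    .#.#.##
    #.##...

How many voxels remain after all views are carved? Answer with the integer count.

|visual hull| = 40

initial block: 7^3 = 343
step 1: project along x, AND mask (18/49) → |grid| = 126
step 2: project along z, AND mask (35/49) → |grid| = 89
step 3: project along y, AND mask (23/49) → |grid| = 40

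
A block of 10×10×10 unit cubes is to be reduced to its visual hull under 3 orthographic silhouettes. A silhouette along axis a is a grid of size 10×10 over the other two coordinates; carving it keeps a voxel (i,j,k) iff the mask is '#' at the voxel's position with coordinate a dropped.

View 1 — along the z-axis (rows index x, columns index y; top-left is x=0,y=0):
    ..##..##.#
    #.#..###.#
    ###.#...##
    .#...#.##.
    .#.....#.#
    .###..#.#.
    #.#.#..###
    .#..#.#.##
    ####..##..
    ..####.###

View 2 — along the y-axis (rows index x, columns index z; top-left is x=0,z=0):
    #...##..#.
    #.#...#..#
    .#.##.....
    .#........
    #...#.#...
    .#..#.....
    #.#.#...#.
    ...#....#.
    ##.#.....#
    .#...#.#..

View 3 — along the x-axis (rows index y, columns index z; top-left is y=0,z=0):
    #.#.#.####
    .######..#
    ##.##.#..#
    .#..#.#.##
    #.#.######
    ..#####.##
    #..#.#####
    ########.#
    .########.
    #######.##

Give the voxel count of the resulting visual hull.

start: 10×10×10 = 1000 voxels
step 1: project along z, AND mask (53/100) → |grid| = 530
step 2: project along y, AND mask (30/100) → |grid| = 164
step 3: project along x, AND mask (73/100) → |grid| = 127

|visual hull| = 127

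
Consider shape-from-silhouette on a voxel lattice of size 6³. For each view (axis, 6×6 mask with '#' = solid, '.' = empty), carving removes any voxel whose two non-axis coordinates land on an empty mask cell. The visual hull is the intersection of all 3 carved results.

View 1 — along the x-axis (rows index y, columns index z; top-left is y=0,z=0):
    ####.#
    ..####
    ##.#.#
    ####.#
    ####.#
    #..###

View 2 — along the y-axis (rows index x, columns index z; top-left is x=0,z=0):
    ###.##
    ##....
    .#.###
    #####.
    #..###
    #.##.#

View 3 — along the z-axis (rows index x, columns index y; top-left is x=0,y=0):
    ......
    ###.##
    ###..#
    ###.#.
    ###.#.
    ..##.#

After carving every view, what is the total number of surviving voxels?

start: 6×6×6 = 216 voxels
[1] x-view keeps 27 columns → grid now 162
[2] y-view keeps 24 columns → grid now 109
[3] z-view keeps 20 columns → grid now 55

voxel count = 55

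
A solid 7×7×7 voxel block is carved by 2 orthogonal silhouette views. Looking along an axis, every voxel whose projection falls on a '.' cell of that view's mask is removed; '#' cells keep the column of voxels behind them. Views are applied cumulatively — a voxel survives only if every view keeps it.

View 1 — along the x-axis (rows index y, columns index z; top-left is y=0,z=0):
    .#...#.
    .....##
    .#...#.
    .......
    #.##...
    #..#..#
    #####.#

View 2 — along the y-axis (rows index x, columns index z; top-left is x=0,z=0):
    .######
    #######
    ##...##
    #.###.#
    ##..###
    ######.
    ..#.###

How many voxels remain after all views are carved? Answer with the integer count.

initial block: 7^3 = 343
[1] x-view keeps 18 columns → grid now 126
[2] y-view keeps 37 columns → grid now 94

remaining voxels: 94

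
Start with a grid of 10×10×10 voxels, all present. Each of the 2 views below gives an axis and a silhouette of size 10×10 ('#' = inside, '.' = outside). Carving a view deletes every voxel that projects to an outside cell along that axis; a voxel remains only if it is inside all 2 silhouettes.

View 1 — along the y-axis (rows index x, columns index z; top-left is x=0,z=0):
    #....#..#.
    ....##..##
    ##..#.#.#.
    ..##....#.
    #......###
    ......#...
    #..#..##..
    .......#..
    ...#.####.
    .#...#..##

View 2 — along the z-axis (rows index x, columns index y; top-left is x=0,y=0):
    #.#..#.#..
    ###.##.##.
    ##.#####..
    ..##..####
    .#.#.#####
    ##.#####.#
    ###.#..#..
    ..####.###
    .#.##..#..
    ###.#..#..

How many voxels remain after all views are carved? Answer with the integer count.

remaining voxels: 196

before carving: 1000 voxels (10×10×10)
after view 1 [y-axis, 34 of 100 cells solid] → remaining = 340
after view 2 [z-axis, 60 of 100 cells solid] → remaining = 196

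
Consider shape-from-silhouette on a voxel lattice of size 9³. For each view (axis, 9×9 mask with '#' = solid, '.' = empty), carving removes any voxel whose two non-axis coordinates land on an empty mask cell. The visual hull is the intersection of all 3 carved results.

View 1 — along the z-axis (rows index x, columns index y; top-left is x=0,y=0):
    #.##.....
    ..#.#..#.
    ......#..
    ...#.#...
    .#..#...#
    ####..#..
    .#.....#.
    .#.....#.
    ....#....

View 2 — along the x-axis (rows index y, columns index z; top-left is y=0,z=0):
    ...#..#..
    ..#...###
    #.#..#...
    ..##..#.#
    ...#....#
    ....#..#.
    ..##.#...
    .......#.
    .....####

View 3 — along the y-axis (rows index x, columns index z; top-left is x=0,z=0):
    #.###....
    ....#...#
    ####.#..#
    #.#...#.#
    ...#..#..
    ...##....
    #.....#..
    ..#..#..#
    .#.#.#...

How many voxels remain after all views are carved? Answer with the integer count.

22 voxels

before carving: 729 voxels (9×9×9)
carve view 1 (along z, XY-mask fill 22/81): 198 voxels remain
carve view 2 (along x, YZ-mask fill 25/81): 62 voxels remain
carve view 3 (along y, XZ-mask fill 28/81): 22 voxels remain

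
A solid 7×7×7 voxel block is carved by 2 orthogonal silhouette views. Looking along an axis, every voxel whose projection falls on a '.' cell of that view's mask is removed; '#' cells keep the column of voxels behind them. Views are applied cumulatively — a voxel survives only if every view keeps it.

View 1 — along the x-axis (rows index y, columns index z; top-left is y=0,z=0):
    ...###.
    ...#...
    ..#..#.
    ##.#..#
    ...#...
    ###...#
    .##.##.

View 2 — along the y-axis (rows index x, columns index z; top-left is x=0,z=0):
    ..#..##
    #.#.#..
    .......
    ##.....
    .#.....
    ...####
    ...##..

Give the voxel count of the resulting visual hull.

start: 7×7×7 = 343 voxels
step 1: project along x, AND mask (19/49) → |grid| = 133
step 2: project along y, AND mask (15/49) → |grid| = 40

remaining voxels: 40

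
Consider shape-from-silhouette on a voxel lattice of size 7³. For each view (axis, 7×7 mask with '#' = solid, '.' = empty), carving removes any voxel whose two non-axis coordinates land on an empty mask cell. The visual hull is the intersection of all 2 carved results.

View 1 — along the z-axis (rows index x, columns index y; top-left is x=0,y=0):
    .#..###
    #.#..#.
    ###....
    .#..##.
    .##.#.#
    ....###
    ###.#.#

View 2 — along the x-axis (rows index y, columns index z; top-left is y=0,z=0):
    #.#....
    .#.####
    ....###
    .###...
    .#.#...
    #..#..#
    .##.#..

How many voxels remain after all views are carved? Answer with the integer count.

77 voxels

start: 7×7×7 = 343 voxels
[1] z-view keeps 25 columns → grid now 175
[2] x-view keeps 21 columns → grid now 77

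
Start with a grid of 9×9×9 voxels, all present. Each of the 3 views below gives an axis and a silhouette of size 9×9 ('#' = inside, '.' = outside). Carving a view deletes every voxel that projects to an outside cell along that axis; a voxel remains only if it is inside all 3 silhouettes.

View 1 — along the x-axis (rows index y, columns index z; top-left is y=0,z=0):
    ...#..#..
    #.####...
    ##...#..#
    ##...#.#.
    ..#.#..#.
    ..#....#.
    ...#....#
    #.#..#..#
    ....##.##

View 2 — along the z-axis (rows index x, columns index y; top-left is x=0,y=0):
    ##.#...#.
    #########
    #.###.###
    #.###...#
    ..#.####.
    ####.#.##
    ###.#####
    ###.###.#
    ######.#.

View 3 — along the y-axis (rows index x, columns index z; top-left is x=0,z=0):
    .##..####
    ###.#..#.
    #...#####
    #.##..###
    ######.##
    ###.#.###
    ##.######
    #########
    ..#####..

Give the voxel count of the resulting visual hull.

full grid |V| = 729
  1. axis=0 (YZ plane), |mask|=30  ⇒  voxels=270
  2. axis=2 (XY plane), |mask|=59  ⇒  voxels=197
  3. axis=1 (XZ plane), |mask|=60  ⇒  voxels=143

|visual hull| = 143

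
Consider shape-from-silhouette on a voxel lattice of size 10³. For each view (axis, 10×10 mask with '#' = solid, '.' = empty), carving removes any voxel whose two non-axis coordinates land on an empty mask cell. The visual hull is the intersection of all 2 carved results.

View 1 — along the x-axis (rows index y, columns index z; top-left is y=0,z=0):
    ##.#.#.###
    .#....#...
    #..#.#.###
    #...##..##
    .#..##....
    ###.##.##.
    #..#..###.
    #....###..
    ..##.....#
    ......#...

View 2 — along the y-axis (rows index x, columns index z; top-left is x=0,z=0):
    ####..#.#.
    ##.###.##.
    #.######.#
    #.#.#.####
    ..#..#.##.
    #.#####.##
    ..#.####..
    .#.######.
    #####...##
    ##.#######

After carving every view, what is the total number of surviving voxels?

293 voxels

before carving: 1000 voxels (10×10×10)
carve view 1 (along x, YZ-mask fill 43/100): 430 voxels remain
carve view 2 (along y, XZ-mask fill 68/100): 293 voxels remain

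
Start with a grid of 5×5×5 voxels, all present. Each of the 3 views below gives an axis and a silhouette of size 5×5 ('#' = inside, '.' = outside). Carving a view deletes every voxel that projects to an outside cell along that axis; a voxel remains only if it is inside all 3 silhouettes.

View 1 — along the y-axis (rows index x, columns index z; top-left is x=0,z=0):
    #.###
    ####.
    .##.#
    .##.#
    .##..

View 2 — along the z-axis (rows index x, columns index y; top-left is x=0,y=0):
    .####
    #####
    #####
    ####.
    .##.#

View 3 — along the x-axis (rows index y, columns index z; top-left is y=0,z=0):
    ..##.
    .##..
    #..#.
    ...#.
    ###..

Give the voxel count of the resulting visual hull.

28 voxels

start: 5×5×5 = 125 voxels
V1 y: intersect with XZ mask (16 set) -- 80 left
V2 z: intersect with XY mask (21 set) -- 69 left
V3 x: intersect with YZ mask (10 set) -- 28 left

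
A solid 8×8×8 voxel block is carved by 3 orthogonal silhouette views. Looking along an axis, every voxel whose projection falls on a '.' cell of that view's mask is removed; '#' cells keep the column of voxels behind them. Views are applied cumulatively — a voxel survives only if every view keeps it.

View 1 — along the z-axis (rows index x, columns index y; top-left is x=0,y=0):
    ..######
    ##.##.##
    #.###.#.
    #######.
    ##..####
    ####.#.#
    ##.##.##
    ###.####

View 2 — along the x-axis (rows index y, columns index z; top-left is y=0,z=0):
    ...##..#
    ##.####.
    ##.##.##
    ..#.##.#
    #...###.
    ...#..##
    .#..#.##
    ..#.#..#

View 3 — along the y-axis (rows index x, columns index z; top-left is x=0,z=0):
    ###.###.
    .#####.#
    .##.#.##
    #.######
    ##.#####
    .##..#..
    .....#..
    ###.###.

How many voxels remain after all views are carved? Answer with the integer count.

129 voxels

initial block: 8^3 = 512
[1] z-view keeps 49 columns → grid now 392
[2] x-view keeps 33 columns → grid now 200
[3] y-view keeps 41 columns → grid now 129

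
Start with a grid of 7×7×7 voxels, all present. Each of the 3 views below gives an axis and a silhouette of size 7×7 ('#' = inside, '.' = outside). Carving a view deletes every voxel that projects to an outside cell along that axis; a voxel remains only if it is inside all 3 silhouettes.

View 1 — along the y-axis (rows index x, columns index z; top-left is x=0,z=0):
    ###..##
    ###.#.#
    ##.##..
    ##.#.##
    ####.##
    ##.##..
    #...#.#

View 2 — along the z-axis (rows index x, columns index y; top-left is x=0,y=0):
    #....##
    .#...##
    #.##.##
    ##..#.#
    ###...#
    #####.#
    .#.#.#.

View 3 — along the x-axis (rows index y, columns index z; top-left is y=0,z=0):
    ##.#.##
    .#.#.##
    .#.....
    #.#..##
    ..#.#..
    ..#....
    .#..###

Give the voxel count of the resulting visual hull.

initial block: 7^3 = 343
[1] y-view keeps 32 columns → grid now 224
[2] z-view keeps 28 columns → grid now 127
[3] x-view keeps 21 columns → grid now 59

remaining voxels: 59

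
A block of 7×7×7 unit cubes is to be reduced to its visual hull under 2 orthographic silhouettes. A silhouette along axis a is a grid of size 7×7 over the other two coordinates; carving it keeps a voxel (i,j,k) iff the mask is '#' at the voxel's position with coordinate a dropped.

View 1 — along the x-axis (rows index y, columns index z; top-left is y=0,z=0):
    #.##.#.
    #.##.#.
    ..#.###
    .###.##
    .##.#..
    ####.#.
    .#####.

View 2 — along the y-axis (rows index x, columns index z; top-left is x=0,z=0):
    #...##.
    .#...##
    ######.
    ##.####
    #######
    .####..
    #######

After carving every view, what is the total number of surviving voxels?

154 voxels

before carving: 343 voxels (7×7×7)
[1] x-view keeps 30 columns → grid now 210
[2] y-view keeps 36 columns → grid now 154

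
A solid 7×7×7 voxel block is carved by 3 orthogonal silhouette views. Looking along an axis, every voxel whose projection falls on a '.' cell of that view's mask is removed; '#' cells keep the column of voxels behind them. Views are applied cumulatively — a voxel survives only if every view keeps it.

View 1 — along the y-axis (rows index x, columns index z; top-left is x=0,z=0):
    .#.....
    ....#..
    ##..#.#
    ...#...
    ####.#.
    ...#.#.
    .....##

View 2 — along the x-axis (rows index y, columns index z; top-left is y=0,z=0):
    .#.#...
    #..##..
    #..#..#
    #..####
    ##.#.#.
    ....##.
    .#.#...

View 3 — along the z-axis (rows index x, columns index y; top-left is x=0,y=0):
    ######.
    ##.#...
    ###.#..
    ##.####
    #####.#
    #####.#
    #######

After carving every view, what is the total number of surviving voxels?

voxel count = 44

initial block: 7^3 = 343
carve view 1 (along y, XZ-mask fill 16/49): 112 voxels remain
carve view 2 (along x, YZ-mask fill 21/49): 54 voxels remain
carve view 3 (along z, XY-mask fill 38/49): 44 voxels remain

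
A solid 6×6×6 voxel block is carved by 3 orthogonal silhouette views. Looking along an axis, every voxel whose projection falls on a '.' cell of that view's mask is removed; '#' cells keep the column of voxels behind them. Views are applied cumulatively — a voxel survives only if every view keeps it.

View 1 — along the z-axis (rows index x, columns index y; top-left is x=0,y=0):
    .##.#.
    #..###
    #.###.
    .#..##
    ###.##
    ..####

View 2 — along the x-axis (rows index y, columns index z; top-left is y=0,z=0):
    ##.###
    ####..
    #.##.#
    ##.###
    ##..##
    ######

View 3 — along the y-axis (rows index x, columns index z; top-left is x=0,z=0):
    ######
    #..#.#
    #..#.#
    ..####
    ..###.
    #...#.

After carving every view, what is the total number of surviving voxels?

voxel count = 59

initial block: 6^3 = 216
step 1: project along z, AND mask (23/36) → |grid| = 138
step 2: project along x, AND mask (28/36) → |grid| = 106
step 3: project along y, AND mask (21/36) → |grid| = 59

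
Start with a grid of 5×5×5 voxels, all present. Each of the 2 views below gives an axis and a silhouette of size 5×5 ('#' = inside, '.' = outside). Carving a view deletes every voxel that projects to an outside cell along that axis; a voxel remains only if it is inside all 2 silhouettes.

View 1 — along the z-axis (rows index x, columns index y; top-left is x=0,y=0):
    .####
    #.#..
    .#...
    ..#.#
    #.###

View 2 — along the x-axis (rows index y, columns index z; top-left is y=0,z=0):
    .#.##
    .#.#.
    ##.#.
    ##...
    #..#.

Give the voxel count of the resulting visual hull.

|visual hull| = 32

initial block: 5^3 = 125
step 1: project along z, AND mask (13/25) → |grid| = 65
step 2: project along x, AND mask (12/25) → |grid| = 32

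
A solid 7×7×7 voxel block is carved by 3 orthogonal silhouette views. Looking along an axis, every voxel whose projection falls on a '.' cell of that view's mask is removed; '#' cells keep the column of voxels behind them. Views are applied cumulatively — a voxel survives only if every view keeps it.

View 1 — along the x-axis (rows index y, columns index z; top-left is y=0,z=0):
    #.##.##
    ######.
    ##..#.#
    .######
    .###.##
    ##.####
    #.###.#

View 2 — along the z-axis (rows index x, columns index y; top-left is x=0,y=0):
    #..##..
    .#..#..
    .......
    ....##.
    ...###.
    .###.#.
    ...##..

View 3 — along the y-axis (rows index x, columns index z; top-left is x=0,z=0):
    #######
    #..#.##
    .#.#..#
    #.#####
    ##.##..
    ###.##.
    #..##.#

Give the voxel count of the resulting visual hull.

start: 7×7×7 = 343 voxels
  1. axis=0 (YZ plane), |mask|=37  ⇒  voxels=259
  2. axis=2 (XY plane), |mask|=16  ⇒  voxels=88
  3. axis=1 (XZ plane), |mask|=33  ⇒  voxels=61

voxel count = 61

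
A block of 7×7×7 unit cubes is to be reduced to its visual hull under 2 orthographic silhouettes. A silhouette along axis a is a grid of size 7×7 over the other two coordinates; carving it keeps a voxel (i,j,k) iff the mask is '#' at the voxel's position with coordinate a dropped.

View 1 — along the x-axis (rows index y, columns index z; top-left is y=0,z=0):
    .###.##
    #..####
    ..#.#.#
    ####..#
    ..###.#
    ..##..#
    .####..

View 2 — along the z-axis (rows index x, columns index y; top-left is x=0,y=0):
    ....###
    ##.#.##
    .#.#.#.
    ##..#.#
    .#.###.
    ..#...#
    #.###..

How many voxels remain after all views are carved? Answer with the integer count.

full grid |V| = 343
  1. axis=0 (YZ plane), |mask|=29  ⇒  voxels=203
  2. axis=2 (XY plane), |mask|=25  ⇒  voxels=105

voxel count = 105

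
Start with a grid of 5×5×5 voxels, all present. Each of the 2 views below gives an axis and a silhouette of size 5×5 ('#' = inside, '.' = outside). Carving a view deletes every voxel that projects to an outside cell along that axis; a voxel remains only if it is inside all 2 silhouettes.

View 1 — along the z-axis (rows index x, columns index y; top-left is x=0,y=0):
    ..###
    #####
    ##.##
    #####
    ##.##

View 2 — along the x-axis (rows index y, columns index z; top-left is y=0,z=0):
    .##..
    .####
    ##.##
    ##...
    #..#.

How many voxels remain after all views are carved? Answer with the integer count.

initial block: 5^3 = 125
carve view 1 (along z, XY-mask fill 21/25): 105 voxels remain
carve view 2 (along x, YZ-mask fill 14/25): 56 voxels remain

voxel count = 56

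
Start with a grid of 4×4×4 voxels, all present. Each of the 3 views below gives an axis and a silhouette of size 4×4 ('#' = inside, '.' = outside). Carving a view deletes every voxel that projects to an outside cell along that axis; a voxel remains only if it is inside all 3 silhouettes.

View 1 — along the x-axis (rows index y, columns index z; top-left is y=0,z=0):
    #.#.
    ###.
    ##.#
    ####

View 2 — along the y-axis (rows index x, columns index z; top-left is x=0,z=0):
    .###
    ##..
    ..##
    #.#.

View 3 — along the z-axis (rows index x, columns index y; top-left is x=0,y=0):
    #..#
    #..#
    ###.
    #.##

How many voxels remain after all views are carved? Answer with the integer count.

before carving: 64 voxels (4×4×4)
carve view 1 (along x, YZ-mask fill 12/16): 48 voxels remain
carve view 2 (along y, XZ-mask fill 9/16): 27 voxels remain
carve view 3 (along z, XY-mask fill 10/16): 15 voxels remain

remaining voxels: 15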